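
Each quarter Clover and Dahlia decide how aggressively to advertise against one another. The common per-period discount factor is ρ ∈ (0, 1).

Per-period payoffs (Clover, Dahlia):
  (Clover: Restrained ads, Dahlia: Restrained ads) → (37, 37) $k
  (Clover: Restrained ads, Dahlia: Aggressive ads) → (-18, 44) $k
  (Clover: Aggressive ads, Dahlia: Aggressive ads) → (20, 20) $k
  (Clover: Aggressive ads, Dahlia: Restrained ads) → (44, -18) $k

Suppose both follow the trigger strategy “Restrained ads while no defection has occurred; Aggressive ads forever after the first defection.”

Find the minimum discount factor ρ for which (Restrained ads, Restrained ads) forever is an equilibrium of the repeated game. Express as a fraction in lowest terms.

7/24

37/(1−ρ) ≥ 44 + 20ρ/(1−ρ)
37 ≥ 44 − 24ρ
ρ ≥ 7/24.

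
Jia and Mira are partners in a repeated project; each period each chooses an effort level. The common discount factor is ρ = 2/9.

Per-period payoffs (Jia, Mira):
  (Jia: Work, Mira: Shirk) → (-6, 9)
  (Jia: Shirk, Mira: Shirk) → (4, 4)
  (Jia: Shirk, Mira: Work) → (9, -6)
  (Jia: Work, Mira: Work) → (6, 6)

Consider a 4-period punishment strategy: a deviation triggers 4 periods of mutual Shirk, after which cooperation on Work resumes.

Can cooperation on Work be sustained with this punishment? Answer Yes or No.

Comparing payoff streams over the 5 periods until play realigns: cooperate → 6(1+ρ+…+ρ^4); deviate → 9 + 4(ρ+…+ρ^4).
Cooperation is sustained iff (6−4)(ρ+…+ρ^4) ≥ 9−6.
ρ+…+ρ^4 = 2/9·(1−(2/9)^4)/(1−2/9) = 0.2850, and (9−6)/(6−4) = 1.5000.
0.2850 < 1.5000, so cooperation is not sustainable.

No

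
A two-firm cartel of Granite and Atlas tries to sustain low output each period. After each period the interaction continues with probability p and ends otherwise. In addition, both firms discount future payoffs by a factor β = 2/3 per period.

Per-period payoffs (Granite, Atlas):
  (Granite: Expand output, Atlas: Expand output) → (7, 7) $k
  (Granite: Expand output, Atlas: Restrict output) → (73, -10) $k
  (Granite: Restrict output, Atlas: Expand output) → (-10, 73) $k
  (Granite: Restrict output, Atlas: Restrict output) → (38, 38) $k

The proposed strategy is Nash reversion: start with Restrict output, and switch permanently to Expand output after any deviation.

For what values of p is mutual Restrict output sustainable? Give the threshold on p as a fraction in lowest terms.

35/44

With continuation probability p and discount β, the effective per-period discount factor is βp.
Grim-trigger IC: βp ≥ (73−38)/(73−7) = 35/66.
So p ≥ (35/66)/(2/3) = 35/44.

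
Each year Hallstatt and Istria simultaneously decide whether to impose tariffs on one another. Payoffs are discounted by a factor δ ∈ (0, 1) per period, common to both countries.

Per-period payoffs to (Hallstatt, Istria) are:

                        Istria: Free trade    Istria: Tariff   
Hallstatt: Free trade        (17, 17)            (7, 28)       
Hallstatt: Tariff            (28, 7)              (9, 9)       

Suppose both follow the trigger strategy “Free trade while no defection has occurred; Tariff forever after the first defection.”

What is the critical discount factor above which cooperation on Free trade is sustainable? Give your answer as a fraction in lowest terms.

11/19

One-period gain from deviating is 28 − 17 = 11. The loss is 17 − 9 = 8 in every subsequent period, with present value 8·δ/(1−δ).
Deviation is unprofitable when 8·δ/(1−δ) ≥ 11, i.e. δ/(1−δ) ≥ 11/8.
Equivalently δ ≥ 11/(11+8) = 11/19.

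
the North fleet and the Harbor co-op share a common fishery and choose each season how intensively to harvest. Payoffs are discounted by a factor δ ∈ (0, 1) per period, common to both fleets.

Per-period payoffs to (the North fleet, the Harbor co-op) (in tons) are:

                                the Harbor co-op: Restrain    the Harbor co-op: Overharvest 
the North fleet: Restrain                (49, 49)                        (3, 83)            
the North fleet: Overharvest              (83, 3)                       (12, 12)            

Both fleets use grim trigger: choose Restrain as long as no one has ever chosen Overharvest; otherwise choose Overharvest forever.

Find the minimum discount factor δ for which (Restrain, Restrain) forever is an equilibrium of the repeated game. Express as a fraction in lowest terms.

49/(1−δ) ≥ 83 + 12δ/(1−δ)
49 ≥ 83 − 71δ
δ ≥ 34/71.

34/71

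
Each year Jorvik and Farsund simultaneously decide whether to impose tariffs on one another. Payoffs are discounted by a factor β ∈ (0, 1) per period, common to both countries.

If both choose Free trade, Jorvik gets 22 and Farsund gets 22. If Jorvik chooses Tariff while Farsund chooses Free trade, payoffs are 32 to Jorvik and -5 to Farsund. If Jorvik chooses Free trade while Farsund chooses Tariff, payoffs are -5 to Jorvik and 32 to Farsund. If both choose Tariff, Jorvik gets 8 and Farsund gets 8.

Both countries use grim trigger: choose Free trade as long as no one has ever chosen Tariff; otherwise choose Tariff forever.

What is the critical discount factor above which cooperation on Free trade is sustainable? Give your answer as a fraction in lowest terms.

5/12

22/(1−β) ≥ 32 + 8β/(1−β)
22 ≥ 32 − 24β
β ≥ 10/24 = 5/12.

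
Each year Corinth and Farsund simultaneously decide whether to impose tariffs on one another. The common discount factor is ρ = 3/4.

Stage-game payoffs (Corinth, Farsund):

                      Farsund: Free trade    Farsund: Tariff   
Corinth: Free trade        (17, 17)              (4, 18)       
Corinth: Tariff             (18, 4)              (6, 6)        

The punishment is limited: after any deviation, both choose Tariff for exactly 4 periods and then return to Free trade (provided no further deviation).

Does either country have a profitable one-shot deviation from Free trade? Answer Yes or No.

IC: ρ+…+ρ^4 ≥ (18−17)/(17−6) = 1/11.
At ρ = 3/4: partial sum = 2.0508 ≥ 0.0909. Cooperation sustainable.

No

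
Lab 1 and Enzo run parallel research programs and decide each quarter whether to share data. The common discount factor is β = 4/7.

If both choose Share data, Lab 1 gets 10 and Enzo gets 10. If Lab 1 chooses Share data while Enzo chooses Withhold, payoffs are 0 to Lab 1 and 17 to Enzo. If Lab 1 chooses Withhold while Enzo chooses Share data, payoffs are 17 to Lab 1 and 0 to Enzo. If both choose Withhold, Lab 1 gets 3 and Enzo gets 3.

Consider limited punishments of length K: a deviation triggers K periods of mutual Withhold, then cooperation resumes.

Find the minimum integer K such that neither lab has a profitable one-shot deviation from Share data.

No profitable deviation requires (10−3)(β+…+β^K) ≥ 17−10, i.e. β+…+β^K ≥ 1 ≈ 1.0000.
With β = 4/7, the partial sums are K=1: 0.5714, K=2: 0.8980, K=3: 1.0845.
K = 3 is the first length at which the sum reaches 1.0000.

3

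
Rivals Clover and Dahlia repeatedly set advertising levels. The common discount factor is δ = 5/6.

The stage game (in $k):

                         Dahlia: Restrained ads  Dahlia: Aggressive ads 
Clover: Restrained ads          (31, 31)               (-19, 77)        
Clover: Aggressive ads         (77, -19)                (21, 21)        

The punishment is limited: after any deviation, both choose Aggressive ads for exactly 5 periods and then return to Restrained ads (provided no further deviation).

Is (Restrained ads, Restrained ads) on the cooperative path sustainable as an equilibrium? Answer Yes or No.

No

IC: δ+…+δ^5 ≥ (77−31)/(31−21) = 23/5.
At δ = 5/6: partial sum = 2.9906 < 4.6000. Cooperation not sustainable.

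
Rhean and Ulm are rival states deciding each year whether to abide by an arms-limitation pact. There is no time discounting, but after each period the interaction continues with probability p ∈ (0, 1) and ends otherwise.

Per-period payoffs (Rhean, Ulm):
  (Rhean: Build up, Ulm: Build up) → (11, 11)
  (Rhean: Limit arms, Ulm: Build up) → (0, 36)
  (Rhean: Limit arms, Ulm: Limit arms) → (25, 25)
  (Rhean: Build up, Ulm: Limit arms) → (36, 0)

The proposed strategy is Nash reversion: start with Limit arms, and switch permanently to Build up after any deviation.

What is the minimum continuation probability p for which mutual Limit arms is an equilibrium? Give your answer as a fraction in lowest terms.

Expected cooperation value is 25 + p·25 + p²·25 + … = 25/(1−p); deviation gives 36 + p·11/(1−p).
25 ≥ 36(1−p) + 11p ⇒ 25p ≥ 11 ⇒ p ≥ 11/25.

11/25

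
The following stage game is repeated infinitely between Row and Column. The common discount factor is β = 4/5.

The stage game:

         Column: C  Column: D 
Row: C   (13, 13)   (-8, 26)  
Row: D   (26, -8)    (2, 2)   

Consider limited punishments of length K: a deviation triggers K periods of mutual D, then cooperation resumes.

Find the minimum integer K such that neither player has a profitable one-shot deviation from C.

No profitable deviation requires (13−2)(β+…+β^K) ≥ 26−13, i.e. β+…+β^K ≥ 13/11 ≈ 1.1818.
With β = 4/5, the partial sums are K=1: 0.8000, K=2: 1.4400.
K = 2 is the first length at which the sum reaches 1.1818.

2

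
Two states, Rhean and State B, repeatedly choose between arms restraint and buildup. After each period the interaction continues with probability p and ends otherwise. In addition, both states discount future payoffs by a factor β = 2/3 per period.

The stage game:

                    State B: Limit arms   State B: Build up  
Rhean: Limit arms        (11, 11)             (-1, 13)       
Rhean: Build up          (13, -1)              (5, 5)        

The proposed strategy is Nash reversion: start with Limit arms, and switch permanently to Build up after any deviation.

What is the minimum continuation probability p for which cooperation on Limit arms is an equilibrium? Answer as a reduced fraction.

Expected continuation weight on next period's payoff is β·p = 2/3·p, which plays the role of the discount factor.
Cooperation requires 2/3·p ≥ (13−11)/(13−5) = 1/4, hence p ≥ 3/8.

3/8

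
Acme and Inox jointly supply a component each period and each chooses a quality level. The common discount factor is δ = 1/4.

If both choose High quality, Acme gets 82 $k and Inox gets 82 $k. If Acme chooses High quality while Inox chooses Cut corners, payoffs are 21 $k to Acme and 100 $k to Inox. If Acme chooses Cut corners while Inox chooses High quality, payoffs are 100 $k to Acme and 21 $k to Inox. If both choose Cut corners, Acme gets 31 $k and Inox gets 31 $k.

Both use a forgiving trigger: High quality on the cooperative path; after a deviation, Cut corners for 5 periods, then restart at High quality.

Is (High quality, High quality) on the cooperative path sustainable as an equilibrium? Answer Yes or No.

Comparing payoff streams over the 6 periods until play realigns: cooperate → 82(1+δ+…+δ^5); deviate → 100 + 31(δ+…+δ^5).
Cooperation is sustained iff (82−31)(δ+…+δ^5) ≥ 100−82.
δ+…+δ^5 = 1/4·(1−(1/4)^5)/(1−1/4) = 0.3330, and (100−82)/(82−31) = 0.3529.
0.3330 < 0.3529, so cooperation is not sustainable.

No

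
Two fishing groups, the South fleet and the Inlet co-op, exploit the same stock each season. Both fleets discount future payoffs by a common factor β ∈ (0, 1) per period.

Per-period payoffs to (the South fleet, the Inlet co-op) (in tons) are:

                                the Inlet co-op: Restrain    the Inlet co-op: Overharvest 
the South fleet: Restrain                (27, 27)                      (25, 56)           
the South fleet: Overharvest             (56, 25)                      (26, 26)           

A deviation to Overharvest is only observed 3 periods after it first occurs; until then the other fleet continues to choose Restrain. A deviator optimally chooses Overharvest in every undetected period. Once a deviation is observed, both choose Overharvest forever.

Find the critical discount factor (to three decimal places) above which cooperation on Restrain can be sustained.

0.989

The best deviation is to choose Overharvest for all 3 undetected periods, earning 56 each, then 26 forever once detected.
Deviation value: 56(1−β^3)/(1−β) + 26β^3/(1−β); cooperation value: 27/(1−β).
IC: 27 ≥ 56(1−β^3) + 26β^3 = 56 − 30β^3.
So β^3 ≥ 29/30, giving β ≥ (29/30)^(1/3) ≈ 0.989.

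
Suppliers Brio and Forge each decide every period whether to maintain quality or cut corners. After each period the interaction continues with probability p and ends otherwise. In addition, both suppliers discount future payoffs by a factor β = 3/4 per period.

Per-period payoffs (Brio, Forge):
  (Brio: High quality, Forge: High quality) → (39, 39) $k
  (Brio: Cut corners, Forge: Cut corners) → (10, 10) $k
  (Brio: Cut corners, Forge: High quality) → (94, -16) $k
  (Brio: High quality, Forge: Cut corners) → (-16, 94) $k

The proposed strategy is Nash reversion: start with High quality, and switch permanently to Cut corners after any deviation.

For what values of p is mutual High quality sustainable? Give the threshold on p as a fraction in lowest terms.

55/63

With continuation probability p and discount β, the effective per-period discount factor is βp.
Grim-trigger IC: βp ≥ (94−39)/(94−10) = 55/84.
So p ≥ (55/84)/(3/4) = 55/63.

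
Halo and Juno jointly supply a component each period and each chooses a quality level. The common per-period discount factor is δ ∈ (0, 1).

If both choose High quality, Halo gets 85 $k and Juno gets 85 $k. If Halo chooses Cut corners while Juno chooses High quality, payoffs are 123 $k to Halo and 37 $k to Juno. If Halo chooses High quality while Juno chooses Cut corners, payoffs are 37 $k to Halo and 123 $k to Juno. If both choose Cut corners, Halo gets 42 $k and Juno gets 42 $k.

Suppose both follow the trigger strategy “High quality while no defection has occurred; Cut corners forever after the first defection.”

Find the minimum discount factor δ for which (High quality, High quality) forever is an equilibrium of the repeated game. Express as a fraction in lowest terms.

38/81

One-period gain from deviating is 123 − 85 = 38. The loss is 85 − 42 = 43 in every subsequent period, with present value 43·δ/(1−δ).
Deviation is unprofitable when 43·δ/(1−δ) ≥ 38, i.e. δ/(1−δ) ≥ 38/43.
Equivalently δ ≥ 38/(38+43) = 38/81.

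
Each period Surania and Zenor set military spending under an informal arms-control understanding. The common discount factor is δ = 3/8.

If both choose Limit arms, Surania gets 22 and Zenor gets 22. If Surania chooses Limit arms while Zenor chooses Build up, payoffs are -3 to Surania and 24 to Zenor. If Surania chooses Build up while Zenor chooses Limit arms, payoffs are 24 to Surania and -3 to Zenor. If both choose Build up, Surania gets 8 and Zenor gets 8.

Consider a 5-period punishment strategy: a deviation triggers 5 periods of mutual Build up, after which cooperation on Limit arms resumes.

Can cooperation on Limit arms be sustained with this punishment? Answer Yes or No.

Yes

Comparing payoff streams over the 6 periods until play realigns: cooperate → 22(1+δ+…+δ^5); deviate → 24 + 8(δ+…+δ^5).
Cooperation is sustained iff (22−8)(δ+…+δ^5) ≥ 24−22.
δ+…+δ^5 = 3/8·(1−(3/8)^5)/(1−3/8) = 0.5956, and (24−22)/(22−8) = 0.1429.
0.5956 ≥ 0.1429, so cooperation is sustainable.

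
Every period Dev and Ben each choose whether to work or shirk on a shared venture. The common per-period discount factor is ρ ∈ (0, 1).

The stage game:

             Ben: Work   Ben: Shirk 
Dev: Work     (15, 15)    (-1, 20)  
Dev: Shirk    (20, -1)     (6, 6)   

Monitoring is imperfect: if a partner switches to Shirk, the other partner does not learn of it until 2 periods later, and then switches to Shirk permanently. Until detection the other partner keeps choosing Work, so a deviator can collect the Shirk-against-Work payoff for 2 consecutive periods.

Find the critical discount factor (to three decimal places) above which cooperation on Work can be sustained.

0.598

The best deviation is to choose Shirk for all 2 undetected periods, earning 20 each, then 6 forever once detected.
Deviation value: 20(1−ρ^2)/(1−ρ) + 6ρ^2/(1−ρ); cooperation value: 15/(1−ρ).
IC: 15 ≥ 20(1−ρ^2) + 6ρ^2 = 20 − 14ρ^2.
So ρ^2 ≥ 5/14, giving ρ ≥ (5/14)^(1/2) ≈ 0.598.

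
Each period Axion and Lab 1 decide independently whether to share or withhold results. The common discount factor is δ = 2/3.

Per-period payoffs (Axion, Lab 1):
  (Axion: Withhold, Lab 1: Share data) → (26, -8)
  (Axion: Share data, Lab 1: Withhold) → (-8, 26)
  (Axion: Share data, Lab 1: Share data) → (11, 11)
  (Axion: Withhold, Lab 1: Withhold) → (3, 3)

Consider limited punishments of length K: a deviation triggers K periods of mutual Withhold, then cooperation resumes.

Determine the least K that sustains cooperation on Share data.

7

No profitable deviation requires (11−3)(δ+…+δ^K) ≥ 26−11, i.e. δ+…+δ^K ≥ 15/8 ≈ 1.8750.
With δ = 2/3, the partial sums are K=1: 0.6667, K=2: 1.1111, …, K=5: 1.7366, K=6: 1.8244, K=7: 1.8829.
K = 7 is the first length at which the sum reaches 1.8750.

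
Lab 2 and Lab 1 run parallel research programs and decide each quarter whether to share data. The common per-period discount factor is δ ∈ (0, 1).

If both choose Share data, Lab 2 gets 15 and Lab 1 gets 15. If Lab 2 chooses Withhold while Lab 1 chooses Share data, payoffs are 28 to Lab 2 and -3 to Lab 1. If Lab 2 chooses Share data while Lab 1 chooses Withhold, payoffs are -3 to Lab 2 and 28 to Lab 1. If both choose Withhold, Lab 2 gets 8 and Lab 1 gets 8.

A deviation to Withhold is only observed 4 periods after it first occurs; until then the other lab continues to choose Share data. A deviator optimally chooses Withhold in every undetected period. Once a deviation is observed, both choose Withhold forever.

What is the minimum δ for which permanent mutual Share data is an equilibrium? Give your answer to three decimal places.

A deviator earns 28 for 4 periods, then 8 forever; cooperating earns 15 forever. Multiplying the IC by (1−δ):
15 ≥ 28(1−δ^4) + 8δ^4, so 20·δ^4 ≥ 13 and δ^4 ≥ 13/20.
δ ≥ (13/20)^(1/4) ≈ 0.898.

0.898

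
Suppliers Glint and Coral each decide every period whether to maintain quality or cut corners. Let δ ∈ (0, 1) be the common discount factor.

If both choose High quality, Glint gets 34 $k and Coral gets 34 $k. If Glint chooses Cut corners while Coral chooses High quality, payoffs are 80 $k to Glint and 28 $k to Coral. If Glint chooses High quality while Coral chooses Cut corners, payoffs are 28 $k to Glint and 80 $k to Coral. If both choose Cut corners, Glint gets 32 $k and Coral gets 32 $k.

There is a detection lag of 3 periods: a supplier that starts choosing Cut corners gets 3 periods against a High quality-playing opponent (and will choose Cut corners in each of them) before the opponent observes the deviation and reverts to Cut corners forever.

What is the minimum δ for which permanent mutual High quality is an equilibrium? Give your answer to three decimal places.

A deviator earns 80 for 3 periods, then 32 forever; cooperating earns 34 forever. Multiplying the IC by (1−δ):
34 ≥ 80(1−δ^3) + 32δ^3, so 48·δ^3 ≥ 46 and δ^3 ≥ 23/24.
δ ≥ (23/24)^(1/3) ≈ 0.986.

0.986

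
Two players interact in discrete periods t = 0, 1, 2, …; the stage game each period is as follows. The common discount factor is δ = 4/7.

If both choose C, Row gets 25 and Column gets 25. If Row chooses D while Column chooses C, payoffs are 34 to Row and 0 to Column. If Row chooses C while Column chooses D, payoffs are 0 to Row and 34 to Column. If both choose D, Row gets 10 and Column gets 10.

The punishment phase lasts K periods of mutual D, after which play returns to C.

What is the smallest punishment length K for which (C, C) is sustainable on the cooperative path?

2

IC: δ(1−δ^K)/(1−δ) ≥ (34−25)/(25−10) = 3/5.
With δ = 4/7: need 1 − δ^K ≥ 3/5·(1−4/7)/(4/7), i.e. δ^K ≤ 0.5500.
Since (4/7)^1 = 0.5714 and (4/7)^2 = 0.3265, the smallest such K is 2.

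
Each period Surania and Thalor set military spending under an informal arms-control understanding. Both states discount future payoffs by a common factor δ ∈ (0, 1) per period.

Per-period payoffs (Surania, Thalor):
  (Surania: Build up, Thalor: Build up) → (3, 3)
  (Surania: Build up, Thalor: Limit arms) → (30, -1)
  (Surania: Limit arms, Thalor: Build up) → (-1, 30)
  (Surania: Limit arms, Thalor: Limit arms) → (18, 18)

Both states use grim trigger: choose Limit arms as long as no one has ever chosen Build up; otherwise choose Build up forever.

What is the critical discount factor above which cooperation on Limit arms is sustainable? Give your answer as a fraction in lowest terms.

4/9

One-period gain from deviating is 30 − 18 = 12. The loss is 18 − 3 = 15 in every subsequent period, with present value 15·δ/(1−δ).
Deviation is unprofitable when 15·δ/(1−δ) ≥ 12, i.e. δ/(1−δ) ≥ 4/5.
Equivalently δ ≥ 12/(12+15) = 4/9.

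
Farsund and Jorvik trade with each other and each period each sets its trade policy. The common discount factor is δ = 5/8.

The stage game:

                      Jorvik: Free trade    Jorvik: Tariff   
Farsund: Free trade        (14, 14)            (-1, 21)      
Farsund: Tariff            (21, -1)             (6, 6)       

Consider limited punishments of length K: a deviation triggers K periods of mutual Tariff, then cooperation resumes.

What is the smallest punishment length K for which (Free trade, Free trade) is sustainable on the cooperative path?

Need Σ_{k=1}^{K} δ^k ≥ (21−14)/(14−6) = 0.8750 at δ = 5/8.
At K = 1 the sum is 0.6250 < 0.8750; at K = 2 it is 1.0156 ≥ 0.8750.
So the minimum punishment length is K = 2.

2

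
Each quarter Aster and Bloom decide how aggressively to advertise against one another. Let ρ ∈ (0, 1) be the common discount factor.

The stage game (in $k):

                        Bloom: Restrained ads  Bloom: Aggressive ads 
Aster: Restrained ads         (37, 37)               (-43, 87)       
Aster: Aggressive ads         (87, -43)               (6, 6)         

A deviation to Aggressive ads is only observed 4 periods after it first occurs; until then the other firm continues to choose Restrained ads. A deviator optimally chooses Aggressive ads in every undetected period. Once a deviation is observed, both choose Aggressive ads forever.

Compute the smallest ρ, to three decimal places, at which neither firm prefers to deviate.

A deviator earns 87 for 4 periods, then 6 forever; cooperating earns 37 forever. Multiplying the IC by (1−ρ):
37 ≥ 87(1−ρ^4) + 6ρ^4, so 81·ρ^4 ≥ 50 and ρ^4 ≥ 50/81.
ρ ≥ (50/81)^(1/4) ≈ 0.886.

0.886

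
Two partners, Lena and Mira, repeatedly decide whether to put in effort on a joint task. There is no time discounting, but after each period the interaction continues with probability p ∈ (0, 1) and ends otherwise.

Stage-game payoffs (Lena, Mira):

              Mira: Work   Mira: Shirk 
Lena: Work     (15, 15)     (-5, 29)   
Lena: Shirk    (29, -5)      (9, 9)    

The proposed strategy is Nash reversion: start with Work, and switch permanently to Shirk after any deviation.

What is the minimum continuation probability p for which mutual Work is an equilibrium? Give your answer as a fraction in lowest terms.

7/10

With no time discounting, the continuation probability p plays the role of the discount factor.
Grim-trigger IC: 15/(1−p) ≥ 29 + 9p/(1−p) ⇒ p ≥ (29−15)/(29−9) = 7/10.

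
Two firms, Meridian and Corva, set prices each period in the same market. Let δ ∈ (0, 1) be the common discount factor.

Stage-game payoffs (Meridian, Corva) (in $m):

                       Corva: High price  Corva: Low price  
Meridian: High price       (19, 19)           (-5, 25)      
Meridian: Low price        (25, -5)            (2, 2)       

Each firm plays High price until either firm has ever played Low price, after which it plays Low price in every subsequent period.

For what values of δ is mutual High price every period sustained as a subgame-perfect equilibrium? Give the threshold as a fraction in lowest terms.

6/23

19/(1−δ) ≥ 25 + 2δ/(1−δ)
19 ≥ 25 − 23δ
δ ≥ 6/23.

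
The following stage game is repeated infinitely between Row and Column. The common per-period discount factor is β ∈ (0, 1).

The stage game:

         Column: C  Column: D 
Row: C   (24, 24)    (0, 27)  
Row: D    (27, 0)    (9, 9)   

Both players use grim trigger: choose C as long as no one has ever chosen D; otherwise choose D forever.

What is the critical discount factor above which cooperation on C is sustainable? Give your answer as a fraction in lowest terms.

Under grim trigger the critical discount factor is (T−C)/(T−P) with T = 27, C = 24, P = 9.
β* = (27−24)/(27−9) = 3/18 = 1/6.

1/6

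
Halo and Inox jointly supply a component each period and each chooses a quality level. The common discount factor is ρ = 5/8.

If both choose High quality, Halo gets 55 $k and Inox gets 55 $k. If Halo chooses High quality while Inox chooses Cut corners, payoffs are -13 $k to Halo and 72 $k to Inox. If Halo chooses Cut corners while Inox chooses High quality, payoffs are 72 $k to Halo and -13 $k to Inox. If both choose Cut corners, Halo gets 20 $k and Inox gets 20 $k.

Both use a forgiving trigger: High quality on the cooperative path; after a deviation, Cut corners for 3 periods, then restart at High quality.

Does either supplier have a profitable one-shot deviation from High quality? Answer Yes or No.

No

A one-shot deviation gives 72 now, then 20 for 3 periods, then back to 55.
Gain from deviating: (72−55) today; loss: (55−20) in each of the next 3 periods.
No-deviation condition: (55−20)(ρ+…+ρ^3) ≥ 72−55, i.e. ρ+…+ρ^3 ≥ 17/35.
At ρ = 5/8: ρ+…+ρ^3 = 1.2598 ≥ 0.4857.
So cooperation is sustainable.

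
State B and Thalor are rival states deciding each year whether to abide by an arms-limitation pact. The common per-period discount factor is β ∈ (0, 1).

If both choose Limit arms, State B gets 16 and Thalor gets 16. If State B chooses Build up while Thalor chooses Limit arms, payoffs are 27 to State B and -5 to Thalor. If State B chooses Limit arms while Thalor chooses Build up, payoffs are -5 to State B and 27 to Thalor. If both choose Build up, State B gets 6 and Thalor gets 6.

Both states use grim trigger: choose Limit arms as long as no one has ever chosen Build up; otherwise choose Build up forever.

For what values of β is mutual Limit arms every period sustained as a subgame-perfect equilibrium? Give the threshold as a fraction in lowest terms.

11/21

16/(1−β) ≥ 27 + 6β/(1−β)
16 ≥ 27 − 21β
β ≥ 11/21.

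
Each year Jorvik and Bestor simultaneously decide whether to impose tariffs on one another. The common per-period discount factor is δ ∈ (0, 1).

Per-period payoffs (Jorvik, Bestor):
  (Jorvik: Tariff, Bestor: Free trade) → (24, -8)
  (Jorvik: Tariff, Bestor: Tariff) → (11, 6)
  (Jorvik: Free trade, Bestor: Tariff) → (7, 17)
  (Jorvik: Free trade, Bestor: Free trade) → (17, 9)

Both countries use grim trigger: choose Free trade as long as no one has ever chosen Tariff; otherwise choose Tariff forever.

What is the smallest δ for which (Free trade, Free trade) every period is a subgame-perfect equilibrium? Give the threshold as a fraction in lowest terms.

8/11

Jorvik: cooperation gives 17 each period; deviation gives 24 once then 11 forever.
  17/(1−δ) ≥ 24 + 11δ/(1−δ) ⇒ δ ≥ 7/13.
Bestor: cooperation gives 9 each period; deviation gives 17 once then 6 forever.
  δ ≥ 8/11.
Both must hold, so the binding constraint is Bestor's: δ ≥ 8/11.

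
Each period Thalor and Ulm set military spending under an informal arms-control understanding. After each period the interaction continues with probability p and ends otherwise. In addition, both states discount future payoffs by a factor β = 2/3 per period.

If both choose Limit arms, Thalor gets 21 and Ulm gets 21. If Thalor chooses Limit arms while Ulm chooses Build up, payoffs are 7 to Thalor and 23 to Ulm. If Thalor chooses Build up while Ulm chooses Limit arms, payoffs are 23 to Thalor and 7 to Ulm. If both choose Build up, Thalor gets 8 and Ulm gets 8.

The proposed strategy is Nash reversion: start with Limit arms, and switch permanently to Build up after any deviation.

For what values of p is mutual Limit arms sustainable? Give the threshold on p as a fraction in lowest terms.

1/5

Expected continuation weight on next period's payoff is β·p = 2/3·p, which plays the role of the discount factor.
Cooperation requires 2/3·p ≥ (23−21)/(23−8) = 2/15, hence p ≥ 1/5.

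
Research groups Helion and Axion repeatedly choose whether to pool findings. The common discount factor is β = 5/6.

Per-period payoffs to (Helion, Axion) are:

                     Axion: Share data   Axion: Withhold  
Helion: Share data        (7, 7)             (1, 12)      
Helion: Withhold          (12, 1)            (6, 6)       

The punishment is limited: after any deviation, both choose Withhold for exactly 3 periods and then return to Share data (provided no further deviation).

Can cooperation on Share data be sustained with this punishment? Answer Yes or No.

No

Comparing payoff streams over the 4 periods until play realigns: cooperate → 7(1+β+…+β^3); deviate → 12 + 6(β+…+β^3).
Cooperation is sustained iff (7−6)(β+…+β^3) ≥ 12−7.
β+…+β^3 = 5/6·(1−(5/6)^3)/(1−5/6) = 2.1065, and (12−7)/(7−6) = 5.0000.
2.1065 < 5.0000, so cooperation is not sustainable.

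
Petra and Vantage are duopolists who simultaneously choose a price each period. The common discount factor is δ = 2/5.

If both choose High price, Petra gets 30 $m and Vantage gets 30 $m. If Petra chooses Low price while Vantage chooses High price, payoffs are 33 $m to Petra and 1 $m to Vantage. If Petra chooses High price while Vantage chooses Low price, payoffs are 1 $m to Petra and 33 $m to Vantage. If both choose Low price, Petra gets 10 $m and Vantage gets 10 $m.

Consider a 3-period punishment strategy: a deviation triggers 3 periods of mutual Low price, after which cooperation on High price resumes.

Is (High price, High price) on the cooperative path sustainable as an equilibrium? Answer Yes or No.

Yes

IC: δ+…+δ^3 ≥ (33−30)/(30−10) = 3/20.
At δ = 2/5: partial sum = 0.6240 ≥ 0.1500. Cooperation sustainable.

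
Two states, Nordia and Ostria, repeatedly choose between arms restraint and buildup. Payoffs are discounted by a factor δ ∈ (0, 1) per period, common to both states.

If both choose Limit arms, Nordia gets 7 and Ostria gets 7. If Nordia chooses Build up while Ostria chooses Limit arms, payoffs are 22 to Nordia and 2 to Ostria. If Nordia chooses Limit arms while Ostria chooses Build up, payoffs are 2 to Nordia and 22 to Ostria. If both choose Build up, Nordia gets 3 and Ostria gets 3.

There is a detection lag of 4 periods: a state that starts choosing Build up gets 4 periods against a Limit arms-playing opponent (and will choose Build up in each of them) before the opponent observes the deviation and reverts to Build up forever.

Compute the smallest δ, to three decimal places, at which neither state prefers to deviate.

0.943

Deviating for the 4 undetected periods gains 22−7 = 15 per period over cooperation, then loses 7−3 = 4 per period forever once punishment starts.
Gain: 15(1 + δ + … + δ^3); loss: 4·δ^4/(1−δ).
No profitable deviation ⇔ 15(1−δ^4) ≤ 4·δ^4, i.e. δ^4 ≥ 15/(15+4) = 15/19.
Hence δ ≥ (15/19)^(1/4) ≈ 0.943.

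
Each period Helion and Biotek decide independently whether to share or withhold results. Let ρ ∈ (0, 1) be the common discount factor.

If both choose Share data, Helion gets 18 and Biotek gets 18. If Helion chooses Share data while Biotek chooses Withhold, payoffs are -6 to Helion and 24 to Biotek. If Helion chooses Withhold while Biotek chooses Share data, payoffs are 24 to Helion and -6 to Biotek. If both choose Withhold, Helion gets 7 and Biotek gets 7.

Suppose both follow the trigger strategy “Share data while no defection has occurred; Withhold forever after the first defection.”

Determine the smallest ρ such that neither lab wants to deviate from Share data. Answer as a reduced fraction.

Under grim trigger the critical discount factor is (T−C)/(T−P) with T = 24, C = 18, P = 7.
ρ* = (24−18)/(24−7) = 6/17.

6/17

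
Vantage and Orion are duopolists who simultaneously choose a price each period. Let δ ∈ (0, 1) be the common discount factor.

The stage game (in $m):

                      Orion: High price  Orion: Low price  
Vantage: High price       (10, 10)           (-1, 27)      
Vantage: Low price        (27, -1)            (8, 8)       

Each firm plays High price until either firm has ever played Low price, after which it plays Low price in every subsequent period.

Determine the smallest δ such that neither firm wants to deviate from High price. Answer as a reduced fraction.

17/19

One-period gain from deviating is 27 − 10 = 17. The loss is 10 − 8 = 2 in every subsequent period, with present value 2·δ/(1−δ).
Deviation is unprofitable when 2·δ/(1−δ) ≥ 17, i.e. δ/(1−δ) ≥ 17/2.
Equivalently δ ≥ 17/(17+2) = 17/19.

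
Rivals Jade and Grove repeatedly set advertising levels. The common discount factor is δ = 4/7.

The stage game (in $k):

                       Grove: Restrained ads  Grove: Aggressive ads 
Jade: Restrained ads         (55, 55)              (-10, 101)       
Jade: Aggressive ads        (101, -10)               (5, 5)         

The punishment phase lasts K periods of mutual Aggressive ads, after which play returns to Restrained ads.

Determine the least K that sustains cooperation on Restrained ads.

Need Σ_{k=1}^{K} δ^k ≥ (101−55)/(55−5) = 0.9200 at δ = 4/7.
At K = 2 the sum is 0.8980 < 0.9200; at K = 3 it is 1.0845 ≥ 0.9200.
So the minimum punishment length is K = 3.

3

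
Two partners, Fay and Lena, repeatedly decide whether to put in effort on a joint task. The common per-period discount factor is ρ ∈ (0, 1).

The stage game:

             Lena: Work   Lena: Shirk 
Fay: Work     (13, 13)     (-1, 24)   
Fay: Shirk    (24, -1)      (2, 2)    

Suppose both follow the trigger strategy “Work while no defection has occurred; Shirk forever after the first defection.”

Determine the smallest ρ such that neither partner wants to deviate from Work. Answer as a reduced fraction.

13/(1−ρ) ≥ 24 + 2ρ/(1−ρ)
13 ≥ 24 − 22ρ
ρ ≥ 11/22 = 1/2.

1/2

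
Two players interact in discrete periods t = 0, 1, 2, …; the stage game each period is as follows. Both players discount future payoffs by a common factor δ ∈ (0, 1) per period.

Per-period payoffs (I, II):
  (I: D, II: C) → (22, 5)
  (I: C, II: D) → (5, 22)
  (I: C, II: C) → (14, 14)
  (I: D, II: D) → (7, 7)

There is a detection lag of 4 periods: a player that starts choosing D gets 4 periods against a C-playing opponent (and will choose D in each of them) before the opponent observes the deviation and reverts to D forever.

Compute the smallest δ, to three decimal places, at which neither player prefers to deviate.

0.855

Deviating for the 4 undetected periods gains 22−14 = 8 per period over cooperation, then loses 14−7 = 7 per period forever once punishment starts.
Gain: 8(1 + δ + … + δ^3); loss: 7·δ^4/(1−δ).
No profitable deviation ⇔ 8(1−δ^4) ≤ 7·δ^4, i.e. δ^4 ≥ 8/(8+7) = 8/15.
Hence δ ≥ (8/15)^(1/4) ≈ 0.855.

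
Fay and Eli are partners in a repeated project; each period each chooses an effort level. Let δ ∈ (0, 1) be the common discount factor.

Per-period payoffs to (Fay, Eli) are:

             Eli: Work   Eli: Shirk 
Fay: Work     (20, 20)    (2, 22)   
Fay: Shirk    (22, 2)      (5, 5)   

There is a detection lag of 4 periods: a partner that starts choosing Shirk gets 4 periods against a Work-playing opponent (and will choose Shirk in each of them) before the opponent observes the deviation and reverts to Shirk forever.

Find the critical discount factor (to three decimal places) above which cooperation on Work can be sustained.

A deviator earns 22 for 4 periods, then 5 forever; cooperating earns 20 forever. Multiplying the IC by (1−δ):
20 ≥ 22(1−δ^4) + 5δ^4, so 17·δ^4 ≥ 2 and δ^4 ≥ 2/17.
δ ≥ (2/17)^(1/4) ≈ 0.586.

0.586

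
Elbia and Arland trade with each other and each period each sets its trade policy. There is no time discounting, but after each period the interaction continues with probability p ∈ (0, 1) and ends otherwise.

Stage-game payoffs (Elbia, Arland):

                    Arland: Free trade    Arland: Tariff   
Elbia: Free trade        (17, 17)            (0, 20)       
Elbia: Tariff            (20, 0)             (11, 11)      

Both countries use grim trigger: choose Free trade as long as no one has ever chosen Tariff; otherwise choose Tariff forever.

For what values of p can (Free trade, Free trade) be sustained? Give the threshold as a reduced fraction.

1/3

With no time discounting, the continuation probability p plays the role of the discount factor.
Grim-trigger IC: 17/(1−p) ≥ 20 + 11p/(1−p) ⇒ p ≥ (20−17)/(20−11) = 1/3.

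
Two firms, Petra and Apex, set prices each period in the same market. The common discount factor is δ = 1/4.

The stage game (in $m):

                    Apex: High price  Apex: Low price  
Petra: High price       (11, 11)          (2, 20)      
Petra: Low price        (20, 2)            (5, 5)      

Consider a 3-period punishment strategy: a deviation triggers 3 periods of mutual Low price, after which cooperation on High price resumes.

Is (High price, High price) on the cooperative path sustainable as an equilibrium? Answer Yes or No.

No

Comparing payoff streams over the 4 periods until play realigns: cooperate → 11(1+δ+…+δ^3); deviate → 20 + 5(δ+…+δ^3).
Cooperation is sustained iff (11−5)(δ+…+δ^3) ≥ 20−11.
δ+…+δ^3 = 1/4·(1−(1/4)^3)/(1−1/4) = 0.3281, and (20−11)/(11−5) = 1.5000.
0.3281 < 1.5000, so cooperation is not sustainable.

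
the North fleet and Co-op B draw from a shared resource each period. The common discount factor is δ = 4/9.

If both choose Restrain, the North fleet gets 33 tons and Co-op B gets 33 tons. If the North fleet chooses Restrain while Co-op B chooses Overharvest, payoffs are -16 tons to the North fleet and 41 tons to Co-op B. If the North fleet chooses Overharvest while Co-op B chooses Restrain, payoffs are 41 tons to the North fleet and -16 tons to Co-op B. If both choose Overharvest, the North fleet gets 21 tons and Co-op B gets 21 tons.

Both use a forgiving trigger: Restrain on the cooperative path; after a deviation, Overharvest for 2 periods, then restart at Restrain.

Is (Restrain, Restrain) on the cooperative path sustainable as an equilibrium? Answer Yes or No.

No

IC: δ+…+δ^2 ≥ (41−33)/(33−21) = 2/3.
At δ = 4/9: partial sum = 0.6420 < 0.6667. Cooperation not sustainable.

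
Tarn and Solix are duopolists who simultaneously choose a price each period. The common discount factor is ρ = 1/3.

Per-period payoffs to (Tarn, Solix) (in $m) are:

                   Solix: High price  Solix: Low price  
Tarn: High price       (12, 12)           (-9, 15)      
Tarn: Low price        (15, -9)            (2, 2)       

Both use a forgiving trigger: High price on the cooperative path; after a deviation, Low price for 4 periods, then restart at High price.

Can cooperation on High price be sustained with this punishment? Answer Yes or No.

Yes

Comparing payoff streams over the 5 periods until play realigns: cooperate → 12(1+ρ+…+ρ^4); deviate → 15 + 2(ρ+…+ρ^4).
Cooperation is sustained iff (12−2)(ρ+…+ρ^4) ≥ 15−12.
ρ+…+ρ^4 = 1/3·(1−(1/3)^4)/(1−1/3) = 0.4938, and (15−12)/(12−2) = 0.3000.
0.4938 ≥ 0.3000, so cooperation is sustainable.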